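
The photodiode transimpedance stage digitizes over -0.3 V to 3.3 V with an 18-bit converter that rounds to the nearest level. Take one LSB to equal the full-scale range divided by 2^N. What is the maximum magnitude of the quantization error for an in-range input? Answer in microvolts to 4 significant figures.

The full-scale span is 3.3 − (-0.3) = 3.6 V.
LSB = 3.6 V ÷ 2^18 = 3.6/262144 V = 13.7329 µV.
Worst-case error for round-to-nearest is half an LSB: 6.866 µV.

6.866 µV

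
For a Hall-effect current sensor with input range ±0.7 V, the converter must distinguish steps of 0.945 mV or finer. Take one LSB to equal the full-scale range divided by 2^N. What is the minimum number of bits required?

Range = 0.7 − (-0.7) = 1.4 V.
1.4 V / 0.945 mV = 1481. Since 2^10 = 1024 and 2^11 = 2048, N = 11.

11 bits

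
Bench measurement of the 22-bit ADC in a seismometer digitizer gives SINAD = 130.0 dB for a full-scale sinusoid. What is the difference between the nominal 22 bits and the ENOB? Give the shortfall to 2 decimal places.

0.70 bits

N_eff = (130.0 − 1.76)/6.02 = 21.3023 bits.
Shortfall = 22 − 21.3023 = 0.6977 bits.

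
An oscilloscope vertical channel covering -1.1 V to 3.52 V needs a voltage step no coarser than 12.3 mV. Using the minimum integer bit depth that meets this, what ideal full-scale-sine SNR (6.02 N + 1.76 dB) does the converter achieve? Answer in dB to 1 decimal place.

The full-scale span is 3.52 − (-1.1) = 4.62 V.
Required number of levels: 4.62/12.3 mV = 375.61; smallest N with 2^N ≥ that is 9.
Ideal SNR at N = 9: 6.02·9 + 1.76 = 55.9 dB.

55.9 dB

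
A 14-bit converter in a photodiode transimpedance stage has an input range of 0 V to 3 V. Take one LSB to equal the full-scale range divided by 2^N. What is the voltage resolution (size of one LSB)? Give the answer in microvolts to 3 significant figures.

183 µV

Span = 3 V.
2^14 = 16384 levels.
Step size = 3/16384 V = 183 µV.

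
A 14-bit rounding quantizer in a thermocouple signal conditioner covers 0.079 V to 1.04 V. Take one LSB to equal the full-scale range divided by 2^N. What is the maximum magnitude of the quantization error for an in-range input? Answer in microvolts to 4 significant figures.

29.33 µV

Range = 1.04 − (0.079) = 0.961 V.
LSB = 0.961 V ÷ 2^14 = 0.961/16384 V = 58.6548 µV.
Worst-case error for round-to-nearest is half an LSB: 29.33 µV.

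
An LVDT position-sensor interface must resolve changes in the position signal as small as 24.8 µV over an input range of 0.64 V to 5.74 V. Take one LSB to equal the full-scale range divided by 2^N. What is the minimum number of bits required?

18 bits

Span: 5.74 V − (0.64 V) = 5.1 V.
Required number of levels: 5.1/24.8 µV = 205650; smallest N with 2^N ≥ that is 18.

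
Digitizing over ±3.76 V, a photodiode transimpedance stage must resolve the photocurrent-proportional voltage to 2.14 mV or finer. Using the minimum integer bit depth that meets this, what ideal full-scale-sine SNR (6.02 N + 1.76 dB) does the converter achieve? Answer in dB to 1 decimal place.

Span: 3.76 V − (-3.76 V) = 7.52 V.
Required number of levels: 7.52/2.14 mV = 3514.0; smallest N with 2^N ≥ that is 12.
6.02(12) + 1.76 = 74.00 dB.

74.0 dB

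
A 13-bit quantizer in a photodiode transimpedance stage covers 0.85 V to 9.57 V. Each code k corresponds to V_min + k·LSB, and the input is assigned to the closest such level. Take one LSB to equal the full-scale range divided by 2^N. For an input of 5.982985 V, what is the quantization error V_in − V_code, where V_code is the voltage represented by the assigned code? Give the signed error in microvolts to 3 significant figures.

+192 µV

Range = 9.57 − (0.85) = 8.72 V. LSB = 8.72 V / 2^13 ≈ 1.064 mV.
(V_in − V_min)/LSB = (5.982985 − (0.85)) × 8192/8.72 = 4822.1804 → nearest code k = 4822.
V_code = V_min + k × range/2^13 = 0.85 + 4822 × 8.72/8192 = 5.982792969 V.
V_in − V_code = 5.982985 − (5.982792969) = +192 µV.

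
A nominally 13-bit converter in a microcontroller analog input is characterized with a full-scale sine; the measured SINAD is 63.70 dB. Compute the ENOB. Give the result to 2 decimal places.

ENOB = (SINAD − 1.76) / 6.02 = (63.70 − 1.76) / 6.02 = 61.94 / 6.02 = 10.2890.

10.29 bits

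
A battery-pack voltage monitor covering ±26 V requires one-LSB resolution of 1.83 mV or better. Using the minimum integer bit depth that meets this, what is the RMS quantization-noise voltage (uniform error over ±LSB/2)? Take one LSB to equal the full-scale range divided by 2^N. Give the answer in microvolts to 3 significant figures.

The full-scale span is 26 − (-26) = 52 V.
Levels needed ≥ 52/1.83 mV = 28420. 2^15 = 32768 suffices, so N_min = 15.
LSB = 52 V / 2^15 = 1.5869 mV.
σ_q = LSB/√12 = 1.5869 mV/3.4641 = 458 µV.

458 µV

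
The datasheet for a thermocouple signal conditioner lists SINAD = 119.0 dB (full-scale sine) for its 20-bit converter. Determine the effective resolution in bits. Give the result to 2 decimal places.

ENOB = (119.0 − 1.76)/6.02 = 19.4751 bits.

19.48 bits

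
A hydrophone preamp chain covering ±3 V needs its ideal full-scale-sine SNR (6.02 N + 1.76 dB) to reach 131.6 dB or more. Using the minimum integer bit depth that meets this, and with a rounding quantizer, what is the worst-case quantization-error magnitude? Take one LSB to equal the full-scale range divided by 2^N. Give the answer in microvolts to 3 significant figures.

Full-scale range = 3 V − (-3 V) = 6 V.
N ≥ (131.6 − 1.76)/6.02 = 21.568 → N_min = 22.
LSB = 6 V / 2^22 = 1.4305 µV.
Half an LSB is 0.715 µV.

0.715 µV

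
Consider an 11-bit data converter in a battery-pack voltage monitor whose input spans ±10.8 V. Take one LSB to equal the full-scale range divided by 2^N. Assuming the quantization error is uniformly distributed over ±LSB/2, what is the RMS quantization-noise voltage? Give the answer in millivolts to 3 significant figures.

Span: 10.8 V − (-10.8 V) = 21.6 V.
LSB = 21.6 V / 2^11 = 10.547 mV.
RMS of a uniform error over width LSB is LSB/√12 = 3.04 mV.

3.04 mV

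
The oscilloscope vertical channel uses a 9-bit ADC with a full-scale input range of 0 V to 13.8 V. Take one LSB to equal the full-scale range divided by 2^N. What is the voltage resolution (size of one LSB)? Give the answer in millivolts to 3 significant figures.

V_FS = 13.8 V.
Number of codes = 2^9 = 512.
LSB = 13.8 V / 2^9 = 27.0 mV.

27.0 mV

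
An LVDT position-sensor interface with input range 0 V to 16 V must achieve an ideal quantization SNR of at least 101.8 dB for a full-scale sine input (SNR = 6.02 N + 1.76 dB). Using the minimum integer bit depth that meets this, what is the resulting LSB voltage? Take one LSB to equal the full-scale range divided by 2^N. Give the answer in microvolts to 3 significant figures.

122 µV

Full-scale range = 16 V.
Solving 6.02 N ≥ 101.8 − 1.76: N ≥ 16.618. Round up → N = 17.
One LSB is 16 V / 131072 = 122 µV.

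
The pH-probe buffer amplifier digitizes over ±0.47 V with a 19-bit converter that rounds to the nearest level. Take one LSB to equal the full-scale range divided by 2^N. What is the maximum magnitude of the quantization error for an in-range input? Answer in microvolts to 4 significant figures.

0.8965 µV

Span: 0.47 V − (-0.47 V) = 0.94 V.
LSB = 0.94 V / 2^19 = 1.79291 µV.
Worst-case error for round-to-nearest is half an LSB: 0.8965 µV.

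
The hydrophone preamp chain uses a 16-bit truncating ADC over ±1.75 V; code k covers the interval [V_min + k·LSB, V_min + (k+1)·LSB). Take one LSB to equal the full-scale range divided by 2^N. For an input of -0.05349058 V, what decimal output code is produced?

31766

Full-scale range = 1.75 V − (-1.75 V) = 3.5 V. LSB = 3.5 V / 2^16 ≈ 53.41 µV.
(V_in − V_min) × 2^16/range = (-0.05349058 − (-1.75)) × 65536/3.5 = 31766.412.
Floor → code = 31766.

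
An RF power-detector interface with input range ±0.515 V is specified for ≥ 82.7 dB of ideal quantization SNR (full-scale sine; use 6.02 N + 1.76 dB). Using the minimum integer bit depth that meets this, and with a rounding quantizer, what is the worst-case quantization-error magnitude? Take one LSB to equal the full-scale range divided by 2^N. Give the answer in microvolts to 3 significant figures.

31.4 µV

The full-scale span is 0.515 − (-0.515) = 1.03 V.
Solving 6.02 N ≥ 82.7 − 1.76: N ≥ 13.445. Round up → N = 14.
LSB = 1.03 V / 2^14 = 62.866 µV.
Half an LSB is 31.4 µV.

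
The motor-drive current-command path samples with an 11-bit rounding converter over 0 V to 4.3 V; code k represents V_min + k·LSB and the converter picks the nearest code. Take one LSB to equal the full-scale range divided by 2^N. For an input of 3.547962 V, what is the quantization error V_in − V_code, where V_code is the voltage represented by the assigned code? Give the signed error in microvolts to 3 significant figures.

−378 µV

Span = 4.3 V. LSB = 4.3 V / 2^11 ≈ 2.100 mV.
(V_in − V_min)/LSB = (3.547962 − (0)) × 2048/4.3 = 1689.8200 → nearest code k = 1690.
V_code = 0 + (1690/2048) × 4.3 = 3.548339844 V.
V_in − V_code = 3.547962 − (3.548339844) = −378 µV.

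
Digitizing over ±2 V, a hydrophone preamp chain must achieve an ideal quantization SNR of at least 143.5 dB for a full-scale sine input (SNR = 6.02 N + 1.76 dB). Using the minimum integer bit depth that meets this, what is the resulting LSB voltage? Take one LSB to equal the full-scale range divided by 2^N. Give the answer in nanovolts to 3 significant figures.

238 nV

Full-scale range = 2 V − (-2 V) = 4 V.
N ≥ (143.5 − 1.76)/6.02 = 23.545 → N_min = 24.
LSB = 4 V ÷ 2^24 = 4/16777216 V = 238 nV.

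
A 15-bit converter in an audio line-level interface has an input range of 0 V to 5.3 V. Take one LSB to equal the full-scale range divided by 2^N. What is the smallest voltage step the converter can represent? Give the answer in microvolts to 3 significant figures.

Range is 5.3 V.
There are 2^15 = 32768 steps.
Step size = 5.3/32768 V = 162 µV.

162 µV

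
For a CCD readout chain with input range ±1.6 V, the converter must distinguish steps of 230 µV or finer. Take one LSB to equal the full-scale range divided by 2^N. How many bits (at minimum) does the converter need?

14 bits

Span: 1.6 V − (-1.6 V) = 3.2 V.
Need 2^N ≥ 3.2 V / 230 µV = 13910 → N_min = 14.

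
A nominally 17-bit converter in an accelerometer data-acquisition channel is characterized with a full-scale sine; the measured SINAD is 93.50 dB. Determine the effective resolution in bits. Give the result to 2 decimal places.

15.24 bits

ENOB = (SINAD − 1.76) / 6.02 = (93.50 − 1.76) / 6.02 = 91.74 / 6.02 = 15.2392.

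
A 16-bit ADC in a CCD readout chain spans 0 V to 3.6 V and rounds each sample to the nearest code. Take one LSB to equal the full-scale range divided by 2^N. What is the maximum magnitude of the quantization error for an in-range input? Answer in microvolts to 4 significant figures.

V_FS = 3.6 V.
One LSB is 3.6 V / 65536 = 54.9316 µV.
A rounding quantizer has |error| ≤ LSB/2 = 27.47 µV.

27.47 µV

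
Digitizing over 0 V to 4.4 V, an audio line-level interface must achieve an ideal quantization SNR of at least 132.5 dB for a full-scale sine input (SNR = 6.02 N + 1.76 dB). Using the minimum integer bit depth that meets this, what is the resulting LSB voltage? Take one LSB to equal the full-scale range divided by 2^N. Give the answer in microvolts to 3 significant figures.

1.05 µV

Span = 4.4 V.
Solving 6.02 N ≥ 132.5 − 1.76: N ≥ 21.718. Round up → N = 22.
Step size = 4.4/4194304 V = 1.05 µV.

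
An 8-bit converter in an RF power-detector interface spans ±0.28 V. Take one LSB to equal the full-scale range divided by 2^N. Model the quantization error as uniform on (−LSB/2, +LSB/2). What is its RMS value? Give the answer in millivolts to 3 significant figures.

0.631 mV

Range = 0.28 − (-0.28) = 0.56 V.
One LSB is 0.56 V / 256 = 2.1875 mV.
RMS of a uniform error over width LSB is LSB/√12 = 0.631 mV.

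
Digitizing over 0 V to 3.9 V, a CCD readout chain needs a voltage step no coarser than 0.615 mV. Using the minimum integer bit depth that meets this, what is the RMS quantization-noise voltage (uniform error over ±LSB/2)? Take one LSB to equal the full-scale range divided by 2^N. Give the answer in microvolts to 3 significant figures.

Span = 3.9 V.
Need 2^N ≥ 3.9 V / 0.615 mV = 6341 → N_min = 13.
One LSB is 3.9 V / 8192 = 476.07 µV.
V_rms = LSB/√12 = 137 µV.

137 µV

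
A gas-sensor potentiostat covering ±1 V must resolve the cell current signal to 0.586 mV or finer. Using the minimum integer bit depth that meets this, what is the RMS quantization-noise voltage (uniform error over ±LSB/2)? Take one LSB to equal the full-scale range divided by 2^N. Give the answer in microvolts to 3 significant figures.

The full-scale span is 1 − (-1) = 2 V.
Levels needed ≥ 2/0.586 mV = 3413. 2^12 = 4096 suffices, so N_min = 12.
One LSB is 2 V / 4096 = 488.28 µV.
V_rms = LSB/√12 = 141 µV.

141 µV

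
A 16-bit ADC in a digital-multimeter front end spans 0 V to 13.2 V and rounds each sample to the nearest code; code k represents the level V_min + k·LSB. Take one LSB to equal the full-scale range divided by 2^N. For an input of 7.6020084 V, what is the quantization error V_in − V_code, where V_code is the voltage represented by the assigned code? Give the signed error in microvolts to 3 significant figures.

Span = 13.2 V. LSB = 13.2 V / 2^16 ≈ 201.4 µV.
(V_in − V_min)/LSB = (7.6020084 − (0)) × 65536/13.2 = 37742.8199 → nearest code k = 37743.
Reconstructed level: 0 + 37743 × 13.2/65536 V = 7.6020446777 V.
V_in − V_code = 7.6020084 − (7.6020446777) = −36.3 µV.

−36.3 µV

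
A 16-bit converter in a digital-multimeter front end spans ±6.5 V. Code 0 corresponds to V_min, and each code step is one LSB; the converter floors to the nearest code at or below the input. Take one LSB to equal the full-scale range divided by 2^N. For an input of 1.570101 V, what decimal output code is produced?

Full-scale range = 6.5 V − (-6.5 V) = 13 V. LSB = 13 V / 2^16 ≈ 198.4 µV.
code = ⌊(V_in − V_min)/LSB⌋ = ⌊(V_in − V_min) × 2^16 / range⌋
     = ⌊(1.570101 − (-6.5)) × 65536 / 13⌋ = ⌊8.070101 × 65536/13⌋
     = ⌊40683.241⌋ = 40683.

40683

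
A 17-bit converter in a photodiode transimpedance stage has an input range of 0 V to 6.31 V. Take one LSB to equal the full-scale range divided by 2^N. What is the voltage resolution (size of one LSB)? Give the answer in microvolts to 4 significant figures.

48.14 µV

Full-scale range = 6.31 V.
Number of codes = 2^17 = 131072.
One LSB is 6.31 V / 131072 = 48.14 µV.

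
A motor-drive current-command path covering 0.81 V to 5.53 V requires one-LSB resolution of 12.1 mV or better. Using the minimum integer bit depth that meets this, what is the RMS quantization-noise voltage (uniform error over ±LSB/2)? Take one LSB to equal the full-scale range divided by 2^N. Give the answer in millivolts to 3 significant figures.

The full-scale span is 5.53 − (0.81) = 4.72 V.
4.72 V / 12.1 mV = 390.1. Since 2^8 = 256 and 2^9 = 512, N = 9.
Step size = 4.72/512 V = 9.2188 mV.
σ_q = LSB/√12 = 9.2188 mV/3.4641 = 2.66 mV.

2.66 mV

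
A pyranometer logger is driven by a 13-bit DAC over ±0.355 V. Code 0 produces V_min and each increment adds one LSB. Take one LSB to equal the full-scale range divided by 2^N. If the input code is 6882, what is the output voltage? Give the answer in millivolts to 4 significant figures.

241.5 mV

Full-scale range = 0.355 V − (-0.355 V) = 0.71 V. LSB = 0.71 V / 2^13.
V_out = V_min + code × LSB = -0.355 V + 6882 × 0.71 V / 8192
      = -0.355 V + 0.596462 V = 0.241462 V.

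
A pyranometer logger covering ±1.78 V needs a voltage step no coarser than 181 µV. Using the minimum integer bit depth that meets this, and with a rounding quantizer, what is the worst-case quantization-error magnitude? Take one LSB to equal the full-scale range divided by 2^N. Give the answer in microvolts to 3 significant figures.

54.3 µV

The full-scale span is 1.78 − (-1.78) = 3.56 V.
Levels needed ≥ 3.56/181 µV = 19670. 2^15 = 32768 suffices, so N_min = 15.
Step size = 3.56/32768 V = 108.64 µV.
Half an LSB is 54.3 µV.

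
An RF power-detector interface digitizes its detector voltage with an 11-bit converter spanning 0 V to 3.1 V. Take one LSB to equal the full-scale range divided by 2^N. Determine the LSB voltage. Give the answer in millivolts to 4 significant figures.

1.514 mV

Full-scale range = 3.1 V.
Number of codes = 2^11 = 2048.
LSB = 3.1 V / 2^11 = 1.514 mV.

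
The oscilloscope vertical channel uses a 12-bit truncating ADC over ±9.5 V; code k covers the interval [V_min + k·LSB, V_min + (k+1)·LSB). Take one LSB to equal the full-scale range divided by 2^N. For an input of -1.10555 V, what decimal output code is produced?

Range = 9.5 − (-9.5) = 19 V. LSB = 19 V / 2^12 ≈ 4.639 mV.
(V_in − V_min) × 2^12/range = (-1.10555 − (-9.5)) × 4096/19 = 1809.667.
Floor → code = 1809.

1809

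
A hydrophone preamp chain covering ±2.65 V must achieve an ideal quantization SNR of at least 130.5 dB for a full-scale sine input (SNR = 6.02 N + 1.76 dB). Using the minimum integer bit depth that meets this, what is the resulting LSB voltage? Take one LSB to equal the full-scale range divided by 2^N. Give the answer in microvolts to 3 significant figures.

1.26 µV

Span: 2.65 V − (-2.65 V) = 5.3 V.
6.02 N + 1.76 ≥ 130.5 gives N ≥ 21.385, so the minimum integer is 22.
One LSB is 5.3 V / 4194304 = 1.26 µV.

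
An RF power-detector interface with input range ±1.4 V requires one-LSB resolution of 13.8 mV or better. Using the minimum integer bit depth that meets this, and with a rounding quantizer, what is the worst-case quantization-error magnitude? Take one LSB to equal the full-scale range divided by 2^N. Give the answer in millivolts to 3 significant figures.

5.47 mV

Span: 1.4 V − (-1.4 V) = 2.8 V.
Levels needed ≥ 2.8/13.8 mV = 202.9. 2^8 = 256 suffices, so N_min = 8.
One LSB is 2.8 V / 256 = 10.938 mV.
|e|_max = LSB/2 = 5.47 mV.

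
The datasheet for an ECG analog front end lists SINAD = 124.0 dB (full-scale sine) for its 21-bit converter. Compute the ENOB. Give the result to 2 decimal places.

Inverting SNR = 6.02 N + 1.76: N_eff = (124.0 − 1.76)/6.02 = 20.3056.

20.31 bits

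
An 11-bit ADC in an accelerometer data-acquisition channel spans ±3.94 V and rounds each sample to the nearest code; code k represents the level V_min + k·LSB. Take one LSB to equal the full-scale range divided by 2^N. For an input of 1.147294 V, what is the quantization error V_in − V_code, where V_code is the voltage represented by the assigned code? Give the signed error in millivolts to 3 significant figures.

Span: 3.94 V − (-3.94 V) = 7.88 V. LSB = 7.88 V / 2^11 ≈ 3.848 mV.
(1.147294 − (-3.94)) / LSB = 5.087294 × 2048/7.88 = 1322.1800. Nearest integer: k = 1322.
Reconstructed level: -3.94 + 1322 × 7.88/2048 V = 1.146601563 V.
e = 1.147294 − (1.146601563) = +0.692 mV.

+0.692 mV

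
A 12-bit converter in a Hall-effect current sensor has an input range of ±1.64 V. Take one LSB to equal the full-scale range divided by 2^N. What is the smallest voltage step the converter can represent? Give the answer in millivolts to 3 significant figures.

0.801 mV

Full-scale range = 1.64 V − (-1.64 V) = 3.28 V.
There are 2^12 = 4096 steps.
Step size = 3.28/4096 V = 0.801 mV.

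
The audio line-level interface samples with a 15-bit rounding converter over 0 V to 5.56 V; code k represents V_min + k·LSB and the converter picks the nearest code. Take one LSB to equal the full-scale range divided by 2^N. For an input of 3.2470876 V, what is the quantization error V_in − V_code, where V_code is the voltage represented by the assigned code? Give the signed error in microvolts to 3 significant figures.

V_FS = 5.56 V. LSB = 5.56 V / 2^15 ≈ 169.7 µV.
(V_in − V_min)/LSB = (3.2470876 − (0)) × 32768/5.56 = 19136.7925 → nearest code k = 19137.
V_code = 0 + (19137/32768) × 5.56 = 3.2471228027 V.
V_in − V_code = 3.2470876 − (3.2471228027) = −35.2 µV.

−35.2 µV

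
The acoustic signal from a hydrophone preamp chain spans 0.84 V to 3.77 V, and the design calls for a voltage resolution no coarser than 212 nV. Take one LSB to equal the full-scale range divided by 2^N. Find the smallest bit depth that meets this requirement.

Range = 3.77 − (0.84) = 2.93 V.
Need 2^N ≥ 2.93 V / 212 nV = 1.382e7 → N_min = 24.

24 bits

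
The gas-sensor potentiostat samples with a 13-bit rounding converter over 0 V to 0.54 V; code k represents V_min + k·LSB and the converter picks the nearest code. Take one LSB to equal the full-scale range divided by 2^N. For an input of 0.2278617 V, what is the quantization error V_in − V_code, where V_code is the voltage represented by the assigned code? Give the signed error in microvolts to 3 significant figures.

Span = 0.54 V. LSB = 0.54 V / 2^13 ≈ 65.92 µV.
(0.2278617 − (0)) / LSB = 0.2278617 × 8192/0.54 = 3456.7464. Nearest integer: k = 3457.
V_code = V_min + k × range/2^13 = 0 + 3457 × 0.54/8192 = 0.2278784180 V.
V_in − V_code = 0.2278617 − (0.2278784180) = −16.7 µV.

−16.7 µV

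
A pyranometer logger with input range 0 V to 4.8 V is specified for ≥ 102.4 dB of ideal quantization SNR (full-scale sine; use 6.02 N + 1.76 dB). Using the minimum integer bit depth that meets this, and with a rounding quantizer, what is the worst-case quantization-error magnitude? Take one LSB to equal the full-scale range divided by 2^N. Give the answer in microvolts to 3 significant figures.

18.3 µV

Span = 4.8 V.
N ≥ (102.4 − 1.76)/6.02 = 16.718 → N_min = 17.
Step size = 4.8/131072 V = 36.621 µV.
Max error for round-to-nearest is LSB/2 = 18.3 µV.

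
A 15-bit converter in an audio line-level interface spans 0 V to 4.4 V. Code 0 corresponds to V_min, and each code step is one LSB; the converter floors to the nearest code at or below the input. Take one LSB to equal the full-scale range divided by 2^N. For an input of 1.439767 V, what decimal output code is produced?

Full-scale range = 4.4 V. LSB = 4.4 V / 2^15 ≈ 134.3 µV.
code = ⌊(V_in − V_min)/LSB⌋ = ⌊(V_in − V_min) × 2^15 / range⌋
     = ⌊(1.439767 − (0)) × 32768 / 4.4⌋ = ⌊1.439767 × 32768/4.4⌋
     = ⌊10722.338⌋ = 10722.

10722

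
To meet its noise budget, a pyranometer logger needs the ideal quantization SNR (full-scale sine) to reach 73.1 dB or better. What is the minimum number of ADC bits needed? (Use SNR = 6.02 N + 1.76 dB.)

12 bits

6.02 N + 1.76 ≥ 73.1 gives N ≥ 11.850, so the minimum integer is 12.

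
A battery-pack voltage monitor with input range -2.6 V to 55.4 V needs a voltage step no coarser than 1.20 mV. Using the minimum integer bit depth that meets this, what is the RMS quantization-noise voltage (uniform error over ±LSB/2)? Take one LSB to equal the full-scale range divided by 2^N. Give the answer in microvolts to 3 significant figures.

255 µV

The full-scale span is 55.4 − (-2.6) = 58 V.
58 V / 1.20 mV = 48330. Since 2^15 = 32768 and 2^16 = 65536, N = 16.
LSB = 58 V ÷ 2^16 = 58/65536 V = 0.88501 mV.
RMS noise = LSB/√12 = 255 µV.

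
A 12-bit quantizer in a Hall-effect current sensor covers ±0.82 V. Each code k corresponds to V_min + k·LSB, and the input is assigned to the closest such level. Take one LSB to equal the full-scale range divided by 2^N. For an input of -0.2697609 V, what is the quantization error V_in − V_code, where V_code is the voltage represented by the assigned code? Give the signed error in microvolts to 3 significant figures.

The full-scale span is 0.82 − (-0.82) = 1.64 V. LSB = 1.64 V / 2^12 ≈ 400.4 µV.
(-0.2697609 − (-0.82)) / LSB = 0.5502391 × 4096/1.64 = 1374.2557. Nearest integer: k = 1374.
Reconstructed level: -0.82 + 1374 × 1.64/4096 V = -0.2698632813 V.
Error = V_in − V_code = -0.2697609 − (-0.2698632813) = +102 µV.

+102 µV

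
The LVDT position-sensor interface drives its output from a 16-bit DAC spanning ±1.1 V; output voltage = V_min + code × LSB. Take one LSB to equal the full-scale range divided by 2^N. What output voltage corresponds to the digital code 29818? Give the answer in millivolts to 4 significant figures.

Range = 1.1 − (-1.1) = 2.2 V. LSB = 2.2 V / 2^16.
V_out = -1.1 + 29818 × (2.2/65536) V
      = -1.1 V + 1.00097 V = -0.0990295 V.

-99.03 mV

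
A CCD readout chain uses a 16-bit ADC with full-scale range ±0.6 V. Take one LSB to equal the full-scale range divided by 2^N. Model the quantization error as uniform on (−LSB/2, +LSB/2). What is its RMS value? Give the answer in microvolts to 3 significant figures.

5.29 µV

The full-scale span is 0.6 − (-0.6) = 1.2 V.
LSB = 1.2 V ÷ 2^16 = 1.2/65536 V = 18.311 µV.
For a uniform distribution on [−LSB/2, +LSB/2], V_rms = LSB/√12 = 18.311 µV/3.4641 = 5.29 µV.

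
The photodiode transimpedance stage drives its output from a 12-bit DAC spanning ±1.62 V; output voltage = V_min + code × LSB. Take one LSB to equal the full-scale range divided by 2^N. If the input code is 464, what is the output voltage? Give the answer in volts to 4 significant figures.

-1.253 V

The full-scale span is 1.62 − (-1.62) = 3.24 V. LSB = 3.24 V / 2^12.
V_out = V_min + code × LSB = -1.62 V + 464 × 3.24 V / 4096
      = -1.62 + 0.367031 = -1.25297 V.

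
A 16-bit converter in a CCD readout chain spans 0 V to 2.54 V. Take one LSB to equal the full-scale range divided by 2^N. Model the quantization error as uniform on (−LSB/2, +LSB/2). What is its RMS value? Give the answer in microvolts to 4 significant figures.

Span = 2.54 V.
One LSB is 2.54 V / 65536 = 38.7573 µV.
For a uniform distribution on [−LSB/2, +LSB/2], V_rms = LSB/√12 = 38.7573 µV/3.4641 = 11.19 µV.

11.19 µV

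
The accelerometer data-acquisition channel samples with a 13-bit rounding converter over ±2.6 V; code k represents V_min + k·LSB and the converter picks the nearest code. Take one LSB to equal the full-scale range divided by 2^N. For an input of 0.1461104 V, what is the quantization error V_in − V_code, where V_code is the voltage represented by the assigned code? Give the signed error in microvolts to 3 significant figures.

+114 µV

Span: 2.6 V − (-2.6 V) = 5.2 V. LSB = 5.2 V / 2^13 ≈ 0.6348 mV.
(0.1461104 − (-2.6)) / LSB = 2.7461104 × 8192/5.2 = 4326.1801. Nearest integer: k = 4326.
V_code = -2.6 + (4326/8192) × 5.2 = 0.1459960938 V.
e = 0.1461104 − (0.1459960938) = +114 µV.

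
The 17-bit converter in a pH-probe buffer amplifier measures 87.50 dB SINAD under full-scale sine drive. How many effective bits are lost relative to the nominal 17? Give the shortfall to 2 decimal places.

ENOB = (SINAD − 1.76)/6.02 = (87.50 − 1.76)/6.02 = 14.2425 bits.
17 − 14.2425 = 2.76 bits below nominal.

2.76 bits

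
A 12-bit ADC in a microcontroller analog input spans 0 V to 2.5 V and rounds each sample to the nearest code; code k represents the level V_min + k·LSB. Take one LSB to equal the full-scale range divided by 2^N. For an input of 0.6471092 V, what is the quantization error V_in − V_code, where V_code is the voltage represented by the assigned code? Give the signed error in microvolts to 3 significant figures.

Range is 2.5 V. LSB = 2.5 V / 2^12 ≈ 0.6104 mV.
(V_in − V_min)/LSB = (0.6471092 − (0)) × 4096/2.5 = 1060.2237 → nearest code k = 1060.
V_code = V_min + k × range/2^12 = 0 + 1060 × 2.5/4096 = 0.6469726563 V.
Error = V_in − V_code = 0.6471092 − (0.6469726563) = +137 µV.

+137 µV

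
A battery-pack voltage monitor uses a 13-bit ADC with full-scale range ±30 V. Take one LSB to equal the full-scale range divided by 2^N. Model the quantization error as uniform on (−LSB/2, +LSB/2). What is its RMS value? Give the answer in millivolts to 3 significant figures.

2.11 mV

The full-scale span is 30 − (-30) = 60 V.
LSB = 60 V ÷ 2^13 = 60/8192 V = 7.3242 mV.
σ_q = LSB/√12 = 7.3242 mV/3.4641 = 2.11 mV.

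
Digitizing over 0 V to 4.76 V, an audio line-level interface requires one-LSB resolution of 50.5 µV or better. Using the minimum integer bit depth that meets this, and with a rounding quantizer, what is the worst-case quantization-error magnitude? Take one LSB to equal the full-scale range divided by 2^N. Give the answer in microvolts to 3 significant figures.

18.2 µV

Range is 4.76 V.
Levels needed ≥ 4.76/50.5 µV = 94260. 2^17 = 131072 suffices, so N_min = 17.
LSB = 4.76 V ÷ 2^17 = 4.76/131072 V = 36.316 µV.
Max error for round-to-nearest is LSB/2 = 18.2 µV.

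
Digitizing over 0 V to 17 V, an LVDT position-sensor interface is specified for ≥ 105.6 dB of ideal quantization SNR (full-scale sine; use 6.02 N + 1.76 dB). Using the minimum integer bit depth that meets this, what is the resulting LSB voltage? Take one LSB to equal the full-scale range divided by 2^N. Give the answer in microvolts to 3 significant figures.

64.8 µV

Range is 17 V.
Required N = ⌈(105.6 − 1.76)/6.02⌉ = ⌈17.249⌉ = 18.
Step size = 17/262144 V = 64.8 µV.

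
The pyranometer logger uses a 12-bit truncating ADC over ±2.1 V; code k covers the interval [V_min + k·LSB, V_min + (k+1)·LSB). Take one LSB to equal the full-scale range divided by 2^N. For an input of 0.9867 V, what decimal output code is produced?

Span: 2.1 V − (-2.1 V) = 4.2 V. LSB = 4.2 V / 2^12 ≈ 1.025 mV.
code = ⌊(V_in − V_min)/LSB⌋ = ⌊(V_in − V_min) × 2^12 / range⌋
     = ⌊(0.9867 − (-2.1)) × 4096 / 4.2⌋ = ⌊3.0867 × 4096/4.2⌋
     = ⌊3010.267⌋ = 3010.

3010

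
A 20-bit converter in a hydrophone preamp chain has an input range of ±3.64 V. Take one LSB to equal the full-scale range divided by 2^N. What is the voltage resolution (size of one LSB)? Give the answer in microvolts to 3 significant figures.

The full-scale span is 3.64 − (-3.64) = 7.28 V.
There are 2^20 = 1048576 steps.
LSB = 7.28 V ÷ 2^20 = 7.28/1048576 V = 6.94 µV.

6.94 µV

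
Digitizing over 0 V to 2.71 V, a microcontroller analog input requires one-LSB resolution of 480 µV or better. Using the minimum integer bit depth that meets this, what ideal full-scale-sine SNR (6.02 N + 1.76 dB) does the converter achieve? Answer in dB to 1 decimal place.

80.0 dB

Full-scale range = 2.71 V.
2.71 V / 480 µV = 5646. Since 2^12 = 4096 and 2^13 = 8192, N = 13.
6.02(13) + 1.76 = 80.02 dB.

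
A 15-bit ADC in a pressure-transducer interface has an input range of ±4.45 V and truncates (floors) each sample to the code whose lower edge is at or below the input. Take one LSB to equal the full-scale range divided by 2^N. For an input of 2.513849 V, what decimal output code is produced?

25639

Range = 4.45 − (-4.45) = 8.9 V. LSB = 8.9 V / 2^15 ≈ 271.6 µV.
(V_in − V_min) × 2^15/range = (2.513849 − (-4.45)) × 32768/8.9 = 25639.484.
Floor → code = 25639.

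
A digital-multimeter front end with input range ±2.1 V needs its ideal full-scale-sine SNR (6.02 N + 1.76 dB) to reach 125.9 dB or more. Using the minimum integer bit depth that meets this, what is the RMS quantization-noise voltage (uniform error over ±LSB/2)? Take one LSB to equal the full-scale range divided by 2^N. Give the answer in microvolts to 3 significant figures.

0.578 µV

Full-scale range = 2.1 V − (-2.1 V) = 4.2 V.
Solving 6.02 N ≥ 125.9 − 1.76: N ≥ 20.621. Round up → N = 21.
LSB = 4.2 V ÷ 2^21 = 4.2/2097152 V = 2.0027 µV.
V_rms = LSB/√12 = 0.578 µV.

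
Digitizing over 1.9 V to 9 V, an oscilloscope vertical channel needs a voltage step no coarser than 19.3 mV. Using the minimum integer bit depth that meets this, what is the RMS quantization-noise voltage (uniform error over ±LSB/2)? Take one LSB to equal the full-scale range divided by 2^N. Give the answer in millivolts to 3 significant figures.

4.00 mV

Range = 9 − (1.9) = 7.1 V.
Need 2^N ≥ 7.1 V / 19.3 mV = 367.9 → N_min = 9.
Step size = 7.1/512 V = 13.867 mV.
σ_q = LSB/√12 = 13.867 mV/3.4641 = 4.00 mV.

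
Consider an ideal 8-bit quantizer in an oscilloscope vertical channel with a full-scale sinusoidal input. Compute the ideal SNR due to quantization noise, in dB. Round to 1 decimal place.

Ideal quantization SNR: 6.02 × 8 + 1.76 dB = 49.9 dB.

49.9 dB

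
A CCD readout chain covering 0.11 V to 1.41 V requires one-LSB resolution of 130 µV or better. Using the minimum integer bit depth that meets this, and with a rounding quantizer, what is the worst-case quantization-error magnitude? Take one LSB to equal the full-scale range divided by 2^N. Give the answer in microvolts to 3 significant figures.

Span: 1.41 V − (0.11 V) = 1.3 V.
1.3 V / 130 µV = 10000. Since 2^13 = 8192 and 2^14 = 16384, N = 14.
LSB = 1.3 V / 2^14 = 79.346 µV.
|e|_max = LSB/2 = 39.7 µV.

39.7 µV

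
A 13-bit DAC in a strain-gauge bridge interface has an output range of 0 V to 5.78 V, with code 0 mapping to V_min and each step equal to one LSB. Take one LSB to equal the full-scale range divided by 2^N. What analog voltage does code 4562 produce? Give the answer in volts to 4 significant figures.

V_FS = 5.78 V. LSB = 5.78 V / 2^13.
V_out = 0 + 4562 × (5.78/8192) V
      = 0 + 3.21879 = 3.21879 V.

3.219 V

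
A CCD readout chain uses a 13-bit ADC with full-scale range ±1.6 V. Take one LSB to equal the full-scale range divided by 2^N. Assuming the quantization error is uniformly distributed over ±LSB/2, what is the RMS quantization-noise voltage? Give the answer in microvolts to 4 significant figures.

112.8 µV

Range = 1.6 − (-1.6) = 3.2 V.
LSB = 3.2 V / 2^13 = 390.625 µV.
RMS of a uniform error over width LSB is LSB/√12 = 112.8 µV.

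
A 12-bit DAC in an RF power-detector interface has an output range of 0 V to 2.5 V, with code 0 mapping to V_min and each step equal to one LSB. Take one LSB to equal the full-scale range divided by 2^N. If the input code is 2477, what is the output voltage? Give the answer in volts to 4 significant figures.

1.512 V

Span = 2.5 V. LSB = 2.5 V / 2^12.
V_out = V_min + code × LSB = 0 V + 2477 × 2.5 V / 4096
      = 0 V + 1.51184 V = 1.51184 V.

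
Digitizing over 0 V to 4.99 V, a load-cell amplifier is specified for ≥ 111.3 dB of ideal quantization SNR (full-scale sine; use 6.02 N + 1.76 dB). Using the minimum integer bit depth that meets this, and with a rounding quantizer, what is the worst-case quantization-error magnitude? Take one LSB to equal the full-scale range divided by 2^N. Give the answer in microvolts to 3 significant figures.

V_FS = 4.99 V.
N ≥ (111.3 − 1.76)/6.02 = 18.196 → N_min = 19.
One LSB is 4.99 V / 524288 = 9.5177 µV.
|e|_max = LSB/2 = 4.76 µV.

4.76 µV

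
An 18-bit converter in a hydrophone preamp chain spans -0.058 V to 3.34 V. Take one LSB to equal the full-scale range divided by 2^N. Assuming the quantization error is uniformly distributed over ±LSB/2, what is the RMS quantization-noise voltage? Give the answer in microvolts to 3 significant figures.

The full-scale span is 3.34 − (-0.058) = 3.398 V.
LSB = 3.398 V ÷ 2^18 = 3.398/262144 V = 12.962 µV.
For a uniform distribution on [−LSB/2, +LSB/2], V_rms = LSB/√12 = 12.962 µV/3.4641 = 3.74 µV.

3.74 µV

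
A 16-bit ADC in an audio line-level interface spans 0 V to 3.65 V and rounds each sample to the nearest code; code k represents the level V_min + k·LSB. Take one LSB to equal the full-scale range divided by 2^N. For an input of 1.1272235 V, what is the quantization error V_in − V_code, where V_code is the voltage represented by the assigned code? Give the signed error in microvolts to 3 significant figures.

+20.9 µV

Span = 3.65 V. LSB = 3.65 V / 2^16 ≈ 55.69 µV.
Position in LSBs: (1.1272235 − (0)) × 65536/3.65 = 20239.3751; rounding gives k = 20239.
V_code = V_min + k × range/2^16 = 0 + 20239 × 3.65/65536 = 1.1272026062 V.
e = 1.1272235 − (1.1272026062) = +20.9 µV.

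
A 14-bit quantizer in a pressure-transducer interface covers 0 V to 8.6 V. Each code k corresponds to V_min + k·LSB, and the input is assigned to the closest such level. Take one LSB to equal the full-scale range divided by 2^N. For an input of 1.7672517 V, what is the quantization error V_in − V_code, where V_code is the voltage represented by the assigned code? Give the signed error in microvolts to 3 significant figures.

−94.5 µV

Full-scale range = 8.6 V. LSB = 8.6 V / 2^14 ≈ 0.5249 mV.
(1.7672517 − (0)) / LSB = 1.7672517 × 16384/8.6 = 3366.8200. Nearest integer: k = 3367.
V_code = V_min + k × range/2^14 = 0 + 3367 × 8.6/16384 = 1.7673461914 V.
Error = V_in − V_code = 1.7672517 − (1.7673461914) = −94.5 µV.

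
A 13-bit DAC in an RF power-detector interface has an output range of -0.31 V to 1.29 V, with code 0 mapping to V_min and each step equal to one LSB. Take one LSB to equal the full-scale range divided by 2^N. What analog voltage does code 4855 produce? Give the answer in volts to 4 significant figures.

Full-scale range = 1.29 V − (-0.31 V) = 1.6 V. LSB = 1.6 V / 2^13.
V_out = -0.31 + 4855 × (1.6/8192) V
      = -0.31 V + 0.948242 V = 0.638242 V.

0.6382 V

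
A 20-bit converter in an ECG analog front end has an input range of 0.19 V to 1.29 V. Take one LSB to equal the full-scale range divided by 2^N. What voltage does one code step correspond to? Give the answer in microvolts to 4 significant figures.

1.049 µV

Full-scale range = 1.29 V − (0.19 V) = 1.1 V.
Number of codes = 2^20 = 1048576.
Step size = 1.1/1048576 V = 1.049 µV.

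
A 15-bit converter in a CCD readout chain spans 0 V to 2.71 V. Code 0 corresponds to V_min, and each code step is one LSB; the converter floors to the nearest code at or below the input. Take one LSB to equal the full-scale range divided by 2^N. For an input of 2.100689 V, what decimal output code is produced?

Full-scale range = 2.71 V. LSB = 2.71 V / 2^15 ≈ 82.70 µV.
(V_in − V_min) × 2^15/range = (2.100689 − (0)) × 32768/2.71 = 25400.508.
Floor → code = 25400.

25400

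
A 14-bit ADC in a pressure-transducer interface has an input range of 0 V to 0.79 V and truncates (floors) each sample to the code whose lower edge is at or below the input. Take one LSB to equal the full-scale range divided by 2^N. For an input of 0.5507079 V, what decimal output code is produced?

11421

Span = 0.79 V. LSB = 0.79 V / 2^14 ≈ 48.22 µV.
code = ⌊(V_in − V_min)/LSB⌋ = ⌊(V_in − V_min) × 2^14 / range⌋
     = ⌊(0.5507079 − (0)) × 16384 / 0.79⌋ = ⌊0.5507079 × 16384/0.79⌋
     = ⌊11421.264⌋ = 11421.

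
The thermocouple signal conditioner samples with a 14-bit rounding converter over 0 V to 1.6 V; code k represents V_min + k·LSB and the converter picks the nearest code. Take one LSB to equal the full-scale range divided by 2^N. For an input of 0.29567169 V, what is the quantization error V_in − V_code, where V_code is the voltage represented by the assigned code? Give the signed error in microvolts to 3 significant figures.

Span = 1.6 V. LSB = 1.6 V / 2^14 ≈ 97.66 µV.
Position in LSBs: (0.29567169 − (0)) × 16384/1.6 = 3027.6781; rounding gives k = 3028.
V_code = V_min + k × range/2^14 = 0 + 3028 × 1.6/16384 = 0.29570312500 V.
Error = V_in − V_code = 0.29567169 − (0.29570312500) = −31.4 µV.

−31.4 µV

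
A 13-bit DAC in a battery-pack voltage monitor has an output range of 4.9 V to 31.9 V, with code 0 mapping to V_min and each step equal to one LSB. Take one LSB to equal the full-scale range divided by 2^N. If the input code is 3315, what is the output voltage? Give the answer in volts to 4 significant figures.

15.83 V

Full-scale range = 31.9 V − (4.9 V) = 27 V. LSB = 27 V / 2^13.
Output = V_min + (3315/8192) × range = 4.9 + 0.404663 × 27 V
      = 4.9 + 10.9259 = 15.8259 V.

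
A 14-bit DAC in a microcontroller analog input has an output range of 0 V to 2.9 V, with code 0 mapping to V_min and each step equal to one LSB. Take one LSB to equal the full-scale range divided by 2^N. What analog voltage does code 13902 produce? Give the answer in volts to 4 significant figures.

2.461 V

Full-scale range = 2.9 V. LSB = 2.9 V / 2^14.
V_out = 0 + 13902 × (2.9/16384) V
      = 0 V + 2.46068 V = 2.46068 V.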